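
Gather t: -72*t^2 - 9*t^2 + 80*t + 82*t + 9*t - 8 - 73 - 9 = -81*t^2 + 171*t - 90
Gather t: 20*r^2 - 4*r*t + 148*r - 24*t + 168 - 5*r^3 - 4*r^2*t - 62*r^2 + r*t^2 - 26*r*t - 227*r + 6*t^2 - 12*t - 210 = -5*r^3 - 42*r^2 - 79*r + t^2*(r + 6) + t*(-4*r^2 - 30*r - 36) - 42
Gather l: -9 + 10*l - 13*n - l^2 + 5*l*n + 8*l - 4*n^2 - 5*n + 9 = -l^2 + l*(5*n + 18) - 4*n^2 - 18*n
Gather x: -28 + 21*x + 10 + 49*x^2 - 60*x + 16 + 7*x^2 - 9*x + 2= 56*x^2 - 48*x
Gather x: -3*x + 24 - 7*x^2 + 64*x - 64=-7*x^2 + 61*x - 40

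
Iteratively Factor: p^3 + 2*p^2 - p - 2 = (p + 1)*(p^2 + p - 2) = (p - 1)*(p + 1)*(p + 2)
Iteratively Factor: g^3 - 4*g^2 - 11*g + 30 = (g - 2)*(g^2 - 2*g - 15) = (g - 2)*(g + 3)*(g - 5)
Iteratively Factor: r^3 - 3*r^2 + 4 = (r - 2)*(r^2 - r - 2) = (r - 2)^2*(r + 1)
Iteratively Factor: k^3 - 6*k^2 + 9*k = (k - 3)*(k^2 - 3*k) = k*(k - 3)*(k - 3)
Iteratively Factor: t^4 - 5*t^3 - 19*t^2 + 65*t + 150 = (t - 5)*(t^3 - 19*t - 30) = (t - 5)^2*(t^2 + 5*t + 6) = (t - 5)^2*(t + 3)*(t + 2)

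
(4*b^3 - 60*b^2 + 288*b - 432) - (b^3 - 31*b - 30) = 3*b^3 - 60*b^2 + 319*b - 402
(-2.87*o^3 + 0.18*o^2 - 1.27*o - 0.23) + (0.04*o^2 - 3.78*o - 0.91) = -2.87*o^3 + 0.22*o^2 - 5.05*o - 1.14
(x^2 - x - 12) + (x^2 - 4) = 2*x^2 - x - 16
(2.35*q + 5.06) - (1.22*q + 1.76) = 1.13*q + 3.3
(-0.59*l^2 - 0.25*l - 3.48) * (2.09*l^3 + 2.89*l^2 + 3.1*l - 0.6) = -1.2331*l^5 - 2.2276*l^4 - 9.8247*l^3 - 10.4782*l^2 - 10.638*l + 2.088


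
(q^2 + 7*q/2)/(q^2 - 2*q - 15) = q*(2*q + 7)/(2*(q^2 - 2*q - 15))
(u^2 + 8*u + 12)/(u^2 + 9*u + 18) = (u + 2)/(u + 3)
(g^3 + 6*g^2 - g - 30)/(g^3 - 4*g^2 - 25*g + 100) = (g^2 + g - 6)/(g^2 - 9*g + 20)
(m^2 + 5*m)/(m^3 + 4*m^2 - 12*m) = (m + 5)/(m^2 + 4*m - 12)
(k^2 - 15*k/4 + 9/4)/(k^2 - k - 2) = (-k^2 + 15*k/4 - 9/4)/(-k^2 + k + 2)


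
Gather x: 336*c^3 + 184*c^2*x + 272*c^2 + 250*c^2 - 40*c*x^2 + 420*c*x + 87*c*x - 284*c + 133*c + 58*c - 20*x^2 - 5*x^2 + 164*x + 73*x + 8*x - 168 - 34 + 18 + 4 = 336*c^3 + 522*c^2 - 93*c + x^2*(-40*c - 25) + x*(184*c^2 + 507*c + 245) - 180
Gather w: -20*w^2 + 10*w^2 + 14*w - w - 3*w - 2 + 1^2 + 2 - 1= -10*w^2 + 10*w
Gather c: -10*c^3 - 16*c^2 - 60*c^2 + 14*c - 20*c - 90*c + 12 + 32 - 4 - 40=-10*c^3 - 76*c^2 - 96*c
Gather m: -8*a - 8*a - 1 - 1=-16*a - 2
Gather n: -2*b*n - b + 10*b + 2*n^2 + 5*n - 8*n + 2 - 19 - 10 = 9*b + 2*n^2 + n*(-2*b - 3) - 27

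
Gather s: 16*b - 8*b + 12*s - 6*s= 8*b + 6*s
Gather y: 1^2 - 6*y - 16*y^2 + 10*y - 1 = -16*y^2 + 4*y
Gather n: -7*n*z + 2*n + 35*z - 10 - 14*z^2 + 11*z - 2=n*(2 - 7*z) - 14*z^2 + 46*z - 12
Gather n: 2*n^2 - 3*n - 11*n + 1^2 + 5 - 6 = 2*n^2 - 14*n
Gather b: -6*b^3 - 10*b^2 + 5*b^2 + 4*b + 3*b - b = -6*b^3 - 5*b^2 + 6*b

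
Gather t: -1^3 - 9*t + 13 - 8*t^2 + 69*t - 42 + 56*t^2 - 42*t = 48*t^2 + 18*t - 30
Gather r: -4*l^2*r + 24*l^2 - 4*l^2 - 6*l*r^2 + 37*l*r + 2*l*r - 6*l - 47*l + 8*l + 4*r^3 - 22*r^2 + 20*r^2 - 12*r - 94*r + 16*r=20*l^2 - 45*l + 4*r^3 + r^2*(-6*l - 2) + r*(-4*l^2 + 39*l - 90)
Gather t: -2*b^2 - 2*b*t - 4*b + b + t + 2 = -2*b^2 - 3*b + t*(1 - 2*b) + 2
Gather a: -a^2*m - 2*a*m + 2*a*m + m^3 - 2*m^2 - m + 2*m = -a^2*m + m^3 - 2*m^2 + m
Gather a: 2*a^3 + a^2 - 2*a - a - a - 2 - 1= 2*a^3 + a^2 - 4*a - 3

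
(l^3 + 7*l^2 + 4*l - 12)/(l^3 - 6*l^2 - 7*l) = (-l^3 - 7*l^2 - 4*l + 12)/(l*(-l^2 + 6*l + 7))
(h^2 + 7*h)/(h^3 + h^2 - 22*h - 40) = h*(h + 7)/(h^3 + h^2 - 22*h - 40)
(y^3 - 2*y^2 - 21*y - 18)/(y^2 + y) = y - 3 - 18/y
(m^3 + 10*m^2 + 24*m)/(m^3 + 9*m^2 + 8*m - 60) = m*(m + 4)/(m^2 + 3*m - 10)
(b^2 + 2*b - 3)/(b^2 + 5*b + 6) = (b - 1)/(b + 2)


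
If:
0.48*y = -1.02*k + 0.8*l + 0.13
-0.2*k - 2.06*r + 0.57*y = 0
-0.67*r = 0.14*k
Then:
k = -2.47344559585492*y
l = -2.55364313471503*y - 0.1625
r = 0.516839378238342*y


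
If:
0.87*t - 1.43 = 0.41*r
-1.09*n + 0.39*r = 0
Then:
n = 0.759230252852987*t - 1.24793018572388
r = 2.1219512195122*t - 3.48780487804878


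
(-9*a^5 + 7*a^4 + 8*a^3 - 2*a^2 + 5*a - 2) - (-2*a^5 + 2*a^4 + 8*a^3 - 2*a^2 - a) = -7*a^5 + 5*a^4 + 6*a - 2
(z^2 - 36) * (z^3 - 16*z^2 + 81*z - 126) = z^5 - 16*z^4 + 45*z^3 + 450*z^2 - 2916*z + 4536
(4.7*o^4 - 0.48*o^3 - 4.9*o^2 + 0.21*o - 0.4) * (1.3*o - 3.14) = 6.11*o^5 - 15.382*o^4 - 4.8628*o^3 + 15.659*o^2 - 1.1794*o + 1.256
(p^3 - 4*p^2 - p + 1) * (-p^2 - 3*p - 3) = -p^5 + p^4 + 10*p^3 + 14*p^2 - 3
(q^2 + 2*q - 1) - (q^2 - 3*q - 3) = 5*q + 2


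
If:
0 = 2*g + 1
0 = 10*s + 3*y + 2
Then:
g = -1/2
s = -3*y/10 - 1/5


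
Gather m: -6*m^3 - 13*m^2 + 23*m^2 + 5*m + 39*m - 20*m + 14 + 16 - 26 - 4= -6*m^3 + 10*m^2 + 24*m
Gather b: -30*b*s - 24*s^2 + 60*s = -30*b*s - 24*s^2 + 60*s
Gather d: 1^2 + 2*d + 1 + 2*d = 4*d + 2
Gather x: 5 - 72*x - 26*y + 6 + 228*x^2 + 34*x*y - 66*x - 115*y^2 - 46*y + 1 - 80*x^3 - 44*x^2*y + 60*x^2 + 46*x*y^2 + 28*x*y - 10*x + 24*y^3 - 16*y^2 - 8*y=-80*x^3 + x^2*(288 - 44*y) + x*(46*y^2 + 62*y - 148) + 24*y^3 - 131*y^2 - 80*y + 12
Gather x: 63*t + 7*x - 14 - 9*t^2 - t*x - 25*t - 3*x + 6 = -9*t^2 + 38*t + x*(4 - t) - 8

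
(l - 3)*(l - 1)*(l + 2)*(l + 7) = l^4 + 5*l^3 - 19*l^2 - 29*l + 42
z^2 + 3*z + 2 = (z + 1)*(z + 2)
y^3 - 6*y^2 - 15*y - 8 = (y - 8)*(y + 1)^2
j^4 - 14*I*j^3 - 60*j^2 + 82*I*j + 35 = (j - 7*I)*(j - 5*I)*(j - I)^2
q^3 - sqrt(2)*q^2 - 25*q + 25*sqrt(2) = (q - 5)*(q + 5)*(q - sqrt(2))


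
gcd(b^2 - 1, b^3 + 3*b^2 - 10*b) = 1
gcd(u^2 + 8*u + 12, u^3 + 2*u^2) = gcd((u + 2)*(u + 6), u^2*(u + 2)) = u + 2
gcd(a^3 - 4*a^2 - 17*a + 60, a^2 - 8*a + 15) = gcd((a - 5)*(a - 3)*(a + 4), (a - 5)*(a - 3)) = a^2 - 8*a + 15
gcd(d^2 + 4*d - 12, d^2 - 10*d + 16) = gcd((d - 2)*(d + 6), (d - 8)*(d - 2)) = d - 2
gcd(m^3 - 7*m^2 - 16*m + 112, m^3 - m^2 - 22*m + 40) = m - 4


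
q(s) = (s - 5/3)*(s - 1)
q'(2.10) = 1.53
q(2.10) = 0.48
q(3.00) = 2.67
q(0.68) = 0.32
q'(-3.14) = -8.95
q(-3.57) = 23.93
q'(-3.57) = -9.81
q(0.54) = 0.52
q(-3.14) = 19.90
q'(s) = 2*s - 8/3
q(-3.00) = 18.67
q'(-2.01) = -6.69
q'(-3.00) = -8.67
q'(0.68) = -1.31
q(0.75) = 0.23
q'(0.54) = -1.59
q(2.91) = 2.37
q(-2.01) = 11.07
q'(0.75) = -1.17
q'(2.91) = 3.15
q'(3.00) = 3.33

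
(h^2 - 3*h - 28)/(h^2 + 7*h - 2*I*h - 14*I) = (h^2 - 3*h - 28)/(h^2 + h*(7 - 2*I) - 14*I)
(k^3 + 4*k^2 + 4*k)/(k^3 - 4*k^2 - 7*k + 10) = k*(k + 2)/(k^2 - 6*k + 5)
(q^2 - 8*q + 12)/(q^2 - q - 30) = (q - 2)/(q + 5)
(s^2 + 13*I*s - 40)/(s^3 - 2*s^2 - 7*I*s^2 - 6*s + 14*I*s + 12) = (s^2 + 13*I*s - 40)/(s^3 + s^2*(-2 - 7*I) + s*(-6 + 14*I) + 12)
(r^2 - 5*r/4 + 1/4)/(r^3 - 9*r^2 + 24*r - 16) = (r - 1/4)/(r^2 - 8*r + 16)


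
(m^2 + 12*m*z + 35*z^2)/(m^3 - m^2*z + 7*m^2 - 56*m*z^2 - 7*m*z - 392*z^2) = (-m - 5*z)/(-m^2 + 8*m*z - 7*m + 56*z)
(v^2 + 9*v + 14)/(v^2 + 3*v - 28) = (v + 2)/(v - 4)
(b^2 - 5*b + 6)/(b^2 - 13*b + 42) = (b^2 - 5*b + 6)/(b^2 - 13*b + 42)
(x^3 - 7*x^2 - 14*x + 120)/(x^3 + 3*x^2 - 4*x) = (x^2 - 11*x + 30)/(x*(x - 1))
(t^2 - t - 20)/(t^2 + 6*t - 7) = (t^2 - t - 20)/(t^2 + 6*t - 7)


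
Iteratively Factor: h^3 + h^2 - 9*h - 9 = (h + 3)*(h^2 - 2*h - 3) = (h - 3)*(h + 3)*(h + 1)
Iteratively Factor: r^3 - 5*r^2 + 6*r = (r)*(r^2 - 5*r + 6) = r*(r - 2)*(r - 3)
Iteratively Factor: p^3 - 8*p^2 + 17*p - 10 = (p - 5)*(p^2 - 3*p + 2) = (p - 5)*(p - 1)*(p - 2)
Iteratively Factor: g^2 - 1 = (g + 1)*(g - 1)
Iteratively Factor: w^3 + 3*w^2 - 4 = (w + 2)*(w^2 + w - 2) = (w + 2)^2*(w - 1)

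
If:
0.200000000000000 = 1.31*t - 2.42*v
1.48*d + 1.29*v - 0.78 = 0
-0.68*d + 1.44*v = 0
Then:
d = 0.37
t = 0.48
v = 0.18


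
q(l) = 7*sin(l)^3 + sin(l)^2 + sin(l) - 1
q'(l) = 21*sin(l)^2*cos(l) + 2*sin(l)*cos(l) + cos(l)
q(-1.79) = -7.53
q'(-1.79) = -4.14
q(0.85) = 3.28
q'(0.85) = 9.47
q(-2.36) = -3.65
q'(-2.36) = -7.11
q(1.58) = 8.00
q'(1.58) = -0.22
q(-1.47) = -7.90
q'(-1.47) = 1.99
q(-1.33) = -7.44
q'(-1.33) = 4.50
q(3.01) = -0.84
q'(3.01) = -1.61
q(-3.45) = -0.41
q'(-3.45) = -3.37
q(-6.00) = -0.49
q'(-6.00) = 3.07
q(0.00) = -1.00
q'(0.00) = 1.00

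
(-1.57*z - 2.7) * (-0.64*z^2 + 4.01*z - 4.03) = 1.0048*z^3 - 4.5677*z^2 - 4.4999*z + 10.881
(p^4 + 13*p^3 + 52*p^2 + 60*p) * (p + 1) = p^5 + 14*p^4 + 65*p^3 + 112*p^2 + 60*p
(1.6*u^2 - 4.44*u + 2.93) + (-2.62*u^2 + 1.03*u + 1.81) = -1.02*u^2 - 3.41*u + 4.74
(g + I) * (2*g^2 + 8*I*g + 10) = 2*g^3 + 10*I*g^2 + 2*g + 10*I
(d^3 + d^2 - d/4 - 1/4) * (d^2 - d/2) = d^5 + d^4/2 - 3*d^3/4 - d^2/8 + d/8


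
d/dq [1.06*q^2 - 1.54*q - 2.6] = 2.12*q - 1.54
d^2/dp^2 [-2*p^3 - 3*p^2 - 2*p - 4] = -12*p - 6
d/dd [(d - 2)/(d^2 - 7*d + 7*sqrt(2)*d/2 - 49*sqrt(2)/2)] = 2*(2*d^2 - 14*d + 7*sqrt(2)*d - (d - 2)*(4*d - 14 + 7*sqrt(2)) - 49*sqrt(2))/(2*d^2 - 14*d + 7*sqrt(2)*d - 49*sqrt(2))^2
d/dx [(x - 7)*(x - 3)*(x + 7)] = 3*x^2 - 6*x - 49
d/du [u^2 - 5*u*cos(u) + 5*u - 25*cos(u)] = 5*u*sin(u) + 2*u + 25*sin(u) - 5*cos(u) + 5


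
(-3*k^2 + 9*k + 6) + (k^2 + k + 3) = -2*k^2 + 10*k + 9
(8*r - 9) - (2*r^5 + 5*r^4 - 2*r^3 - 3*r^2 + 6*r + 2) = -2*r^5 - 5*r^4 + 2*r^3 + 3*r^2 + 2*r - 11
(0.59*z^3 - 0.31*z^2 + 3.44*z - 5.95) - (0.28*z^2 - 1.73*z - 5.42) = 0.59*z^3 - 0.59*z^2 + 5.17*z - 0.53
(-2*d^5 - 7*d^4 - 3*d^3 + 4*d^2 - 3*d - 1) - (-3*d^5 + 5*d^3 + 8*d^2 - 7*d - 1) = d^5 - 7*d^4 - 8*d^3 - 4*d^2 + 4*d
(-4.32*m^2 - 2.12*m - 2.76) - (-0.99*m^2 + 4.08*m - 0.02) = -3.33*m^2 - 6.2*m - 2.74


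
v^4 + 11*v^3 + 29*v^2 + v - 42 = (v - 1)*(v + 2)*(v + 3)*(v + 7)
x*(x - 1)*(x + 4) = x^3 + 3*x^2 - 4*x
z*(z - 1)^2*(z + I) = z^4 - 2*z^3 + I*z^3 + z^2 - 2*I*z^2 + I*z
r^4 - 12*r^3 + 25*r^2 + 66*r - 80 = (r - 8)*(r - 5)*(r - 1)*(r + 2)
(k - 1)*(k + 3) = k^2 + 2*k - 3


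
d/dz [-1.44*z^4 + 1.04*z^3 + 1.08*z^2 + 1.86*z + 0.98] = -5.76*z^3 + 3.12*z^2 + 2.16*z + 1.86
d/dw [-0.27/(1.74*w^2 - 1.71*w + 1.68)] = (0.9396*w - 0.4617)/(1.74*w^2 - 1.71*w + 1.68)^2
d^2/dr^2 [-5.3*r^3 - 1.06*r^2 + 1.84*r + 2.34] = -31.8*r - 2.12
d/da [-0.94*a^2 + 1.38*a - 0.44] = 1.38 - 1.88*a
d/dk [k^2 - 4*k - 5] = 2*k - 4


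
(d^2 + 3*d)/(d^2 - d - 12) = d/(d - 4)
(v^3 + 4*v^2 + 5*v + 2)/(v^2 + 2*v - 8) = (v^3 + 4*v^2 + 5*v + 2)/(v^2 + 2*v - 8)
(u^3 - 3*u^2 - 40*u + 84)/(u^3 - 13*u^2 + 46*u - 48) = (u^2 - u - 42)/(u^2 - 11*u + 24)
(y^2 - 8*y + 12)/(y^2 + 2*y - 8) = (y - 6)/(y + 4)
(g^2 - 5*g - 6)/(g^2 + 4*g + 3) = (g - 6)/(g + 3)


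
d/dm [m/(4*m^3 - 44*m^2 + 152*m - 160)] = (m^3 - 11*m^2 - m*(3*m^2 - 22*m + 38) + 38*m - 40)/(4*(m^3 - 11*m^2 + 38*m - 40)^2)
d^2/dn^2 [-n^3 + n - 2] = -6*n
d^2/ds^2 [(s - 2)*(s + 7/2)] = 2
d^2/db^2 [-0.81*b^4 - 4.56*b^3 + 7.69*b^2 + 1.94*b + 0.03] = -9.72*b^2 - 27.36*b + 15.38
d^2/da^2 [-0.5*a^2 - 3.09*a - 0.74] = -1.00000000000000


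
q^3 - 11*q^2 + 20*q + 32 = (q - 8)*(q - 4)*(q + 1)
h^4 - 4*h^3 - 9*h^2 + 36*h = h*(h - 4)*(h - 3)*(h + 3)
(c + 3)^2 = c^2 + 6*c + 9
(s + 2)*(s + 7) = s^2 + 9*s + 14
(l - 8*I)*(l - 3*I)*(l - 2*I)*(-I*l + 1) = -I*l^4 - 12*l^3 + 33*I*l^2 + 2*l + 48*I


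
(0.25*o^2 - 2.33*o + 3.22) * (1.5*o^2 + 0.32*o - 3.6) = 0.375*o^4 - 3.415*o^3 + 3.1844*o^2 + 9.4184*o - 11.592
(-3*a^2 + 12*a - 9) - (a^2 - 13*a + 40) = -4*a^2 + 25*a - 49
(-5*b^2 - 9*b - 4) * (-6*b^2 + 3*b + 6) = 30*b^4 + 39*b^3 - 33*b^2 - 66*b - 24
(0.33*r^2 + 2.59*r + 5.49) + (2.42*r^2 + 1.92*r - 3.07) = 2.75*r^2 + 4.51*r + 2.42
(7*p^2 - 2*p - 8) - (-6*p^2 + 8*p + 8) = 13*p^2 - 10*p - 16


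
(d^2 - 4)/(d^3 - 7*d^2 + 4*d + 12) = (d + 2)/(d^2 - 5*d - 6)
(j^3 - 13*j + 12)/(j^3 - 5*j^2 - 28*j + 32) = (j - 3)/(j - 8)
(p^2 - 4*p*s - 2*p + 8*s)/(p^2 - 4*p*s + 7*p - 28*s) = (p - 2)/(p + 7)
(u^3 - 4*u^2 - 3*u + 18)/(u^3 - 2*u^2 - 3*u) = (u^2 - u - 6)/(u*(u + 1))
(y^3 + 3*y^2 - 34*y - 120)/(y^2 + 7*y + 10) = (y^2 - 2*y - 24)/(y + 2)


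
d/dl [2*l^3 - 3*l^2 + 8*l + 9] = 6*l^2 - 6*l + 8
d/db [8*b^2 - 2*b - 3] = 16*b - 2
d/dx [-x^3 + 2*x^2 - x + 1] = -3*x^2 + 4*x - 1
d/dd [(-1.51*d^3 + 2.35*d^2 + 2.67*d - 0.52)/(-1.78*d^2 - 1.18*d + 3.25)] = (2.6878*d^4 + 3.5636*d^3 - 12.7429*d^2 + 13.4238*d + 8.0639)/(3.1684*d^4 + 4.2008*d^3 - 10.1776*d^2 - 7.67*d + 10.5625)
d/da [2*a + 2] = 2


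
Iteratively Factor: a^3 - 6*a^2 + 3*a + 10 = (a - 2)*(a^2 - 4*a - 5) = (a - 5)*(a - 2)*(a + 1)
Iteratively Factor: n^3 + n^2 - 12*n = (n - 3)*(n^2 + 4*n) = n*(n - 3)*(n + 4)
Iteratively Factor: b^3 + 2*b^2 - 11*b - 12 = (b + 1)*(b^2 + b - 12) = (b + 1)*(b + 4)*(b - 3)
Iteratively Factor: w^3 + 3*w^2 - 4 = (w - 1)*(w^2 + 4*w + 4) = (w - 1)*(w + 2)*(w + 2)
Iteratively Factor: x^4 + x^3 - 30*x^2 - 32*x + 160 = (x + 4)*(x^3 - 3*x^2 - 18*x + 40) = (x + 4)^2*(x^2 - 7*x + 10) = (x - 2)*(x + 4)^2*(x - 5)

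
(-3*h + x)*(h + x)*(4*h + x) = -12*h^3 - 11*h^2*x + 2*h*x^2 + x^3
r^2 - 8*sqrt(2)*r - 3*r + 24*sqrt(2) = (r - 3)*(r - 8*sqrt(2))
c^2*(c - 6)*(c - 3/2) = c^4 - 15*c^3/2 + 9*c^2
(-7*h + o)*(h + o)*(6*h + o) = -42*h^3 - 43*h^2*o + o^3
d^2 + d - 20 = (d - 4)*(d + 5)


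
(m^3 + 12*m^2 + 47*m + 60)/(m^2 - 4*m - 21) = (m^2 + 9*m + 20)/(m - 7)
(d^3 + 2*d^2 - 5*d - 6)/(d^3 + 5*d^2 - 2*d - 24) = (d + 1)/(d + 4)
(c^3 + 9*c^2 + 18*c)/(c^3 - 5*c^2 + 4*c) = (c^2 + 9*c + 18)/(c^2 - 5*c + 4)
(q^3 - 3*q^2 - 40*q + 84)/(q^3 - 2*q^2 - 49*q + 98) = (q + 6)/(q + 7)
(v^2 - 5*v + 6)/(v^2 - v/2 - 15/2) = 2*(v - 2)/(2*v + 5)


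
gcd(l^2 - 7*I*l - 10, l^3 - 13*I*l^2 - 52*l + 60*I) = l^2 - 7*I*l - 10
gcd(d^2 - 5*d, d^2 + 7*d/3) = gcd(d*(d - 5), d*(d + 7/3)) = d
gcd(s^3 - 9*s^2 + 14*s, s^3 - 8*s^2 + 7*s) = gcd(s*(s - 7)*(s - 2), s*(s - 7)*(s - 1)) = s^2 - 7*s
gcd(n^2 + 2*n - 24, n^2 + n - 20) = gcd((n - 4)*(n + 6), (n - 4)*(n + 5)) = n - 4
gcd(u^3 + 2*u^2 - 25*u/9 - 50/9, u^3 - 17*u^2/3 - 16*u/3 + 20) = u^2 + u/3 - 10/3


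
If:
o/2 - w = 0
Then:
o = 2*w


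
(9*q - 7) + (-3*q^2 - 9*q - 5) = -3*q^2 - 12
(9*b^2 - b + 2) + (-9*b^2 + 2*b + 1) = b + 3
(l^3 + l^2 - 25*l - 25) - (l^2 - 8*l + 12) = l^3 - 17*l - 37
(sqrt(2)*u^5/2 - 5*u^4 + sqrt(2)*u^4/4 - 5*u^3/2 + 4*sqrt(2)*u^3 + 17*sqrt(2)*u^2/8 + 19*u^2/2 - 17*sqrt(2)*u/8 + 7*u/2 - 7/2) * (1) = sqrt(2)*u^5/2 - 5*u^4 + sqrt(2)*u^4/4 - 5*u^3/2 + 4*sqrt(2)*u^3 + 17*sqrt(2)*u^2/8 + 19*u^2/2 - 17*sqrt(2)*u/8 + 7*u/2 - 7/2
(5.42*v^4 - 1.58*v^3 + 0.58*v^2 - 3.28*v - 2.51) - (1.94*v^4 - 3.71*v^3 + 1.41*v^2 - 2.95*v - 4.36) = 3.48*v^4 + 2.13*v^3 - 0.83*v^2 - 0.33*v + 1.85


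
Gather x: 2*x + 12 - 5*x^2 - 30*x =-5*x^2 - 28*x + 12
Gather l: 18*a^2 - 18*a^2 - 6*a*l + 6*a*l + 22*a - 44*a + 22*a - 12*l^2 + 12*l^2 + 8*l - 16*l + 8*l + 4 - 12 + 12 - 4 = 0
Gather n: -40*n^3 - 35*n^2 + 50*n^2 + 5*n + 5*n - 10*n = -40*n^3 + 15*n^2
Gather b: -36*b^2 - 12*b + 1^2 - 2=-36*b^2 - 12*b - 1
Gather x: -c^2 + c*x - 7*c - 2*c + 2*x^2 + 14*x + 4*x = -c^2 - 9*c + 2*x^2 + x*(c + 18)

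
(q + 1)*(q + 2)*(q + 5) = q^3 + 8*q^2 + 17*q + 10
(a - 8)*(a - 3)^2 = a^3 - 14*a^2 + 57*a - 72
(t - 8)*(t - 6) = t^2 - 14*t + 48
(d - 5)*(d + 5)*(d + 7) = d^3 + 7*d^2 - 25*d - 175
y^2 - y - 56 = (y - 8)*(y + 7)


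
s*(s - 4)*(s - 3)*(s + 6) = s^4 - s^3 - 30*s^2 + 72*s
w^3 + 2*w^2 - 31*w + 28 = (w - 4)*(w - 1)*(w + 7)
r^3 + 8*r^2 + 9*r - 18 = (r - 1)*(r + 3)*(r + 6)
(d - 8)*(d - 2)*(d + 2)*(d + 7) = d^4 - d^3 - 60*d^2 + 4*d + 224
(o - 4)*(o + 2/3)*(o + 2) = o^3 - 4*o^2/3 - 28*o/3 - 16/3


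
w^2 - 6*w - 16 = (w - 8)*(w + 2)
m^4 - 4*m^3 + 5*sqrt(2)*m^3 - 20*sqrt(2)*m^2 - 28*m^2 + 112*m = m*(m - 4)*(m - 2*sqrt(2))*(m + 7*sqrt(2))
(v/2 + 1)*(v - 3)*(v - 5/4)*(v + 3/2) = v^4/2 - 3*v^3/8 - 65*v^2/16 + 3*v/16 + 45/8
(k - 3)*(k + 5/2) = k^2 - k/2 - 15/2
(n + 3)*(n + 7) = n^2 + 10*n + 21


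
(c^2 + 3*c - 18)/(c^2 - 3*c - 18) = (-c^2 - 3*c + 18)/(-c^2 + 3*c + 18)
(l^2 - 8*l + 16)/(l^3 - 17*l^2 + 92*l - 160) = (l - 4)/(l^2 - 13*l + 40)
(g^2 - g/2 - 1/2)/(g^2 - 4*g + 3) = (g + 1/2)/(g - 3)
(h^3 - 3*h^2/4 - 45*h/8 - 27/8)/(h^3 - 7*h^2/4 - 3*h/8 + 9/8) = (2*h^2 - 3*h - 9)/(2*h^2 - 5*h + 3)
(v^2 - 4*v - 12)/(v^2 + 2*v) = (v - 6)/v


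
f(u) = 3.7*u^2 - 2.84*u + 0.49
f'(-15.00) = -113.84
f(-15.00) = 875.59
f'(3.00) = 19.36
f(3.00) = 25.27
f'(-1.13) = -11.20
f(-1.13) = 8.42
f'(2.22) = 13.59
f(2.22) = 12.42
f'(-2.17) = -18.90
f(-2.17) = 24.08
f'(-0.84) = -9.06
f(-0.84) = 5.49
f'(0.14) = -1.80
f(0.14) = 0.16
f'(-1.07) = -10.76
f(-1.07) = 7.76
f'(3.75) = 24.91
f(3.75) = 41.87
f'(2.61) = 16.47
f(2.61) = 18.28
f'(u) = 7.4*u - 2.84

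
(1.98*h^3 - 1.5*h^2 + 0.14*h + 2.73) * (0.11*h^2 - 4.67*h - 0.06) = 0.2178*h^5 - 9.4116*h^4 + 6.9016*h^3 - 0.2635*h^2 - 12.7575*h - 0.1638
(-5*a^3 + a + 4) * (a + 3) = -5*a^4 - 15*a^3 + a^2 + 7*a + 12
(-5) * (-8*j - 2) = 40*j + 10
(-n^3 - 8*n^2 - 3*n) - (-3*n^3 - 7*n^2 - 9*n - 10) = 2*n^3 - n^2 + 6*n + 10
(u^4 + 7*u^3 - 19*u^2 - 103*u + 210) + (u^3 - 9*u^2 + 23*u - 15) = u^4 + 8*u^3 - 28*u^2 - 80*u + 195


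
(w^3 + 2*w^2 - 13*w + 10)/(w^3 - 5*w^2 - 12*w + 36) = (w^2 + 4*w - 5)/(w^2 - 3*w - 18)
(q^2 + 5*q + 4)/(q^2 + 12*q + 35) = (q^2 + 5*q + 4)/(q^2 + 12*q + 35)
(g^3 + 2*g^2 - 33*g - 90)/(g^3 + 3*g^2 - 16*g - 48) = (g^2 - g - 30)/(g^2 - 16)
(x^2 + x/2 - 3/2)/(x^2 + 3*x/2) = (x - 1)/x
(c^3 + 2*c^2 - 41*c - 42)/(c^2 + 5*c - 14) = (c^2 - 5*c - 6)/(c - 2)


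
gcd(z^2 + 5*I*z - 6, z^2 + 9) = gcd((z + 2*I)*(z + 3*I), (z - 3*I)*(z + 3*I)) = z + 3*I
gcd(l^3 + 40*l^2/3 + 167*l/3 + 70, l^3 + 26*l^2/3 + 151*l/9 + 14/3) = l^2 + 25*l/3 + 14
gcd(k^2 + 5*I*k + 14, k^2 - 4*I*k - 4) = k - 2*I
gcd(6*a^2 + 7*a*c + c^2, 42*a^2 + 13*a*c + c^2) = 6*a + c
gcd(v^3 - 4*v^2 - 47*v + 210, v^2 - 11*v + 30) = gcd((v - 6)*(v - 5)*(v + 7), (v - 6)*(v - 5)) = v^2 - 11*v + 30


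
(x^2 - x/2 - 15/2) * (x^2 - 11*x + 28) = x^4 - 23*x^3/2 + 26*x^2 + 137*x/2 - 210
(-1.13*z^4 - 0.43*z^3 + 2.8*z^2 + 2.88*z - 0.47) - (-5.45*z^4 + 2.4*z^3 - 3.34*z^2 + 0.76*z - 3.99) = 4.32*z^4 - 2.83*z^3 + 6.14*z^2 + 2.12*z + 3.52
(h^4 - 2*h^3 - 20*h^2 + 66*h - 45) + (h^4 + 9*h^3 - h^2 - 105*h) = 2*h^4 + 7*h^3 - 21*h^2 - 39*h - 45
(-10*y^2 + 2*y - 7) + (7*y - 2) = -10*y^2 + 9*y - 9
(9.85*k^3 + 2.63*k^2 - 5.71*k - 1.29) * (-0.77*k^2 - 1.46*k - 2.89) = -7.5845*k^5 - 16.4061*k^4 - 27.9096*k^3 + 1.7292*k^2 + 18.3853*k + 3.7281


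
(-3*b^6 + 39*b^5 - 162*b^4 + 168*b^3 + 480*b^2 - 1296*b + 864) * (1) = -3*b^6 + 39*b^5 - 162*b^4 + 168*b^3 + 480*b^2 - 1296*b + 864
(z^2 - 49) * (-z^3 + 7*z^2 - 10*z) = -z^5 + 7*z^4 + 39*z^3 - 343*z^2 + 490*z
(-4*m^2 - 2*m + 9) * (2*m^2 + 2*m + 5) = -8*m^4 - 12*m^3 - 6*m^2 + 8*m + 45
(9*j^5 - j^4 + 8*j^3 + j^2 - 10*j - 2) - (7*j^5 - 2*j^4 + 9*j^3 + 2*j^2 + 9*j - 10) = 2*j^5 + j^4 - j^3 - j^2 - 19*j + 8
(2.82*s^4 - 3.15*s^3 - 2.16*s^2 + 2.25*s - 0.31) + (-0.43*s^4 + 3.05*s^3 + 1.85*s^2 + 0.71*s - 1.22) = 2.39*s^4 - 0.1*s^3 - 0.31*s^2 + 2.96*s - 1.53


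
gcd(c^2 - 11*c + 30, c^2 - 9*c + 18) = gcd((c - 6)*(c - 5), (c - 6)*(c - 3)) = c - 6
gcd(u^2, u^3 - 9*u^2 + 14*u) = u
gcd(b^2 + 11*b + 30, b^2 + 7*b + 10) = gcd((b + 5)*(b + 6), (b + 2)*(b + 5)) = b + 5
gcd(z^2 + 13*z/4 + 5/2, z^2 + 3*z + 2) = z + 2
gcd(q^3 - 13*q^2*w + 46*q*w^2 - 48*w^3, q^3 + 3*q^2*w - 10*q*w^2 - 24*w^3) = q - 3*w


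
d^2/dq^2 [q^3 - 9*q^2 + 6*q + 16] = 6*q - 18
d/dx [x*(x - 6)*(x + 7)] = 3*x^2 + 2*x - 42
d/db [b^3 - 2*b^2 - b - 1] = 3*b^2 - 4*b - 1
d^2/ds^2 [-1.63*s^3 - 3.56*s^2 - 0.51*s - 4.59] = -9.78*s - 7.12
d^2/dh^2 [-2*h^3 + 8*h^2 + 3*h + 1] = 16 - 12*h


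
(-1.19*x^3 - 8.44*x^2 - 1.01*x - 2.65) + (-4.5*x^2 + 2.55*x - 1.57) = -1.19*x^3 - 12.94*x^2 + 1.54*x - 4.22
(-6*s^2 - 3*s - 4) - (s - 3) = -6*s^2 - 4*s - 1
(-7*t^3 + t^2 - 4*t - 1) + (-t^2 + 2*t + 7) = -7*t^3 - 2*t + 6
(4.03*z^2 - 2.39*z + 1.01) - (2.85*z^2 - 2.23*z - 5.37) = 1.18*z^2 - 0.16*z + 6.38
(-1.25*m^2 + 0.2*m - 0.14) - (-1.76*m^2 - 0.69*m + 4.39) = 0.51*m^2 + 0.89*m - 4.53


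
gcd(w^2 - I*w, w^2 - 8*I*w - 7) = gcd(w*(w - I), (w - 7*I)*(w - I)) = w - I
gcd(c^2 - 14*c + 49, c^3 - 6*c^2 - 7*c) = c - 7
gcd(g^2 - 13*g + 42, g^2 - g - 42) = g - 7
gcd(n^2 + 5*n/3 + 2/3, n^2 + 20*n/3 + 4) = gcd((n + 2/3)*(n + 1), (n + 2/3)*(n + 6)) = n + 2/3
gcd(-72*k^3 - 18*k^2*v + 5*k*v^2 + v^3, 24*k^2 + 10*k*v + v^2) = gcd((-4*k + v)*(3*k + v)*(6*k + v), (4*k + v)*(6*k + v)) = 6*k + v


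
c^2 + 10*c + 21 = (c + 3)*(c + 7)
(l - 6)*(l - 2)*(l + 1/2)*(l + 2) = l^4 - 11*l^3/2 - 7*l^2 + 22*l + 12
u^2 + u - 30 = (u - 5)*(u + 6)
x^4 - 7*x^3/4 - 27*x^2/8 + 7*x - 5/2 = (x - 2)*(x - 5/4)*(x - 1/2)*(x + 2)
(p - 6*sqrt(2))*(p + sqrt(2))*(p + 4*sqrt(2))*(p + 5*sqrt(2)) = p^4 + 4*sqrt(2)*p^3 - 62*p^2 - 308*sqrt(2)*p - 480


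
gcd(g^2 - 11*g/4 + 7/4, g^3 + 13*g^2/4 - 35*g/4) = g - 7/4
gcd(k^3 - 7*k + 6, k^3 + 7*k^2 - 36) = k^2 + k - 6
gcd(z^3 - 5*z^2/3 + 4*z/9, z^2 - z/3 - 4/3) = z - 4/3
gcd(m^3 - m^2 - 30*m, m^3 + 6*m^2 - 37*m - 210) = m^2 - m - 30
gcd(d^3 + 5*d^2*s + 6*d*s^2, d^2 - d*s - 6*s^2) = d + 2*s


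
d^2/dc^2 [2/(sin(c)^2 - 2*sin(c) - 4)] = 4*(2*sin(c)^4 - 3*sin(c)^3 + 7*sin(c)^2 + 2*sin(c) - 8)/(2*sin(c) + cos(c)^2 + 3)^3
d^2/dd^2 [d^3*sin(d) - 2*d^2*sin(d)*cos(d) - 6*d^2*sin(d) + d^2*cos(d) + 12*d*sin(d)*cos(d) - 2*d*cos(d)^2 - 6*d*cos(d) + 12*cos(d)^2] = -d^3*sin(d) + 6*d^2*sin(d) + 4*d^2*sin(2*d) + 5*d^2*cos(d) + 2*d*sin(d) - 24*d*sin(2*d) - 18*d*cos(d) - 4*d*cos(2*d) + 2*sin(2*d) + 2*cos(d)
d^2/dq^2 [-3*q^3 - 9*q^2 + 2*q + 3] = -18*q - 18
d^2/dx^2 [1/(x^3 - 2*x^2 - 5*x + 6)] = 2*((2 - 3*x)*(x^3 - 2*x^2 - 5*x + 6) + (-3*x^2 + 4*x + 5)^2)/(x^3 - 2*x^2 - 5*x + 6)^3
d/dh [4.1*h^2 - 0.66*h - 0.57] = 8.2*h - 0.66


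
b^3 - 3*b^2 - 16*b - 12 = (b - 6)*(b + 1)*(b + 2)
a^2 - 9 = (a - 3)*(a + 3)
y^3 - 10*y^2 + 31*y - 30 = (y - 5)*(y - 3)*(y - 2)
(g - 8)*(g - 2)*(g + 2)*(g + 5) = g^4 - 3*g^3 - 44*g^2 + 12*g + 160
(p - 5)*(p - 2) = p^2 - 7*p + 10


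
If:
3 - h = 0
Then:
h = 3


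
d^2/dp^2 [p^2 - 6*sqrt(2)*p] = 2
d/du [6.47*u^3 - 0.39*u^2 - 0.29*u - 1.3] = 19.41*u^2 - 0.78*u - 0.29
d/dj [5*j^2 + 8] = 10*j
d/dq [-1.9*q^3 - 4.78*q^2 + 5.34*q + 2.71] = -5.7*q^2 - 9.56*q + 5.34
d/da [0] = 0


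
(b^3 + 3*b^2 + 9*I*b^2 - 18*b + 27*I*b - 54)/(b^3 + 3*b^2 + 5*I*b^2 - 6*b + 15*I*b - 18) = (b + 6*I)/(b + 2*I)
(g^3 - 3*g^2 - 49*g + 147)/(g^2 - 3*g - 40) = (-g^3 + 3*g^2 + 49*g - 147)/(-g^2 + 3*g + 40)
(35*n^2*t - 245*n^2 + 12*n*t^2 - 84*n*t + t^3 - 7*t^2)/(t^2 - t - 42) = (35*n^2 + 12*n*t + t^2)/(t + 6)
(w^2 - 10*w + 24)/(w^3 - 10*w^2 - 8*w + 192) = (w - 4)/(w^2 - 4*w - 32)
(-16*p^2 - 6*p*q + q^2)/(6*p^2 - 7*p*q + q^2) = (-16*p^2 - 6*p*q + q^2)/(6*p^2 - 7*p*q + q^2)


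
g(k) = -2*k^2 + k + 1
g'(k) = 1 - 4*k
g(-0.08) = 0.91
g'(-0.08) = 1.32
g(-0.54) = -0.12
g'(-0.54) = 3.16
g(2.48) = -8.82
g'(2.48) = -8.92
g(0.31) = 1.12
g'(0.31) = -0.24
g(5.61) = -56.33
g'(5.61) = -21.44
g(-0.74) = -0.84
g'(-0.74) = 3.96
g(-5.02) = -54.42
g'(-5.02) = 21.08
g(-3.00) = -20.00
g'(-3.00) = 13.00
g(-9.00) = -170.00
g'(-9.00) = 37.00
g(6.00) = -65.00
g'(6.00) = -23.00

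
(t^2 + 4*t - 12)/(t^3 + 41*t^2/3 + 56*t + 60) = 3*(t - 2)/(3*t^2 + 23*t + 30)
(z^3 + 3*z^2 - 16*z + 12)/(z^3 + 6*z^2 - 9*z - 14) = (z^2 + 5*z - 6)/(z^2 + 8*z + 7)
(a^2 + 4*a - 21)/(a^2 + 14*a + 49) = (a - 3)/(a + 7)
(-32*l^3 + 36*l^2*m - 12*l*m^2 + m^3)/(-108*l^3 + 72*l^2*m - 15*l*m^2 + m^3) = (32*l^3 - 36*l^2*m + 12*l*m^2 - m^3)/(108*l^3 - 72*l^2*m + 15*l*m^2 - m^3)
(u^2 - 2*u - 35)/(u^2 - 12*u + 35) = (u + 5)/(u - 5)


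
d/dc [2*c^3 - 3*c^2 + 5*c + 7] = 6*c^2 - 6*c + 5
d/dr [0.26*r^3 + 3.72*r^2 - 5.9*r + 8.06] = 0.78*r^2 + 7.44*r - 5.9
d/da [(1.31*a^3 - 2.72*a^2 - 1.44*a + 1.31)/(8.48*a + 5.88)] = (22.2176*a^3 + 0.0427999999999962*a^2 - 31.9872*a - 19.576)/(71.9104*a^2 + 99.7248*a + 34.5744)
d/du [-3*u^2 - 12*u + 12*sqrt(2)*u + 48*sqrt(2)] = -6*u - 12 + 12*sqrt(2)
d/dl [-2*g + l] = 1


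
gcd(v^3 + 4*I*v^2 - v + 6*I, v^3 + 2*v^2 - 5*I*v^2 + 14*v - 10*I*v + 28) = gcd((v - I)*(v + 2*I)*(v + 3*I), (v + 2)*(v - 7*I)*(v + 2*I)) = v + 2*I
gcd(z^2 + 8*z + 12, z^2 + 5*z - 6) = z + 6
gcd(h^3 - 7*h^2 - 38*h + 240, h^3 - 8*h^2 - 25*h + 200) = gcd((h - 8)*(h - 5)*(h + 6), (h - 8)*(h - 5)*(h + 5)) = h^2 - 13*h + 40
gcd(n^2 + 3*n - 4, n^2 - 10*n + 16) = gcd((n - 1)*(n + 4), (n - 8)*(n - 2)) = 1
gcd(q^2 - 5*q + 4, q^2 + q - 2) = q - 1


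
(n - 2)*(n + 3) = n^2 + n - 6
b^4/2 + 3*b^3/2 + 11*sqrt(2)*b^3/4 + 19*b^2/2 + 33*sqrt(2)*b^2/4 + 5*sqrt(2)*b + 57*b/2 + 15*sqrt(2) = (b/2 + sqrt(2))*(b + 3)*(b + sqrt(2))*(b + 5*sqrt(2)/2)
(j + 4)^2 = j^2 + 8*j + 16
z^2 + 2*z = z*(z + 2)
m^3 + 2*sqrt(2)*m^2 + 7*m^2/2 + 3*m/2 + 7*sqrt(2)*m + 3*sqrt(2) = (m + 1/2)*(m + 3)*(m + 2*sqrt(2))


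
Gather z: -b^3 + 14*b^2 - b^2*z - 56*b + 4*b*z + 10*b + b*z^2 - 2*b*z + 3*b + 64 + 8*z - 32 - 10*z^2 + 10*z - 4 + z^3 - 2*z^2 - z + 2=-b^3 + 14*b^2 - 43*b + z^3 + z^2*(b - 12) + z*(-b^2 + 2*b + 17) + 30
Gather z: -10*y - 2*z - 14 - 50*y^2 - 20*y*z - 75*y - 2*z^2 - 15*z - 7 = -50*y^2 - 85*y - 2*z^2 + z*(-20*y - 17) - 21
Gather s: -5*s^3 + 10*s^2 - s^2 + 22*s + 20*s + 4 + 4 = -5*s^3 + 9*s^2 + 42*s + 8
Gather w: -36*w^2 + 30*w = -36*w^2 + 30*w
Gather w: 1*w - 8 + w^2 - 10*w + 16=w^2 - 9*w + 8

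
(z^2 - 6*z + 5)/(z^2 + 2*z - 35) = (z - 1)/(z + 7)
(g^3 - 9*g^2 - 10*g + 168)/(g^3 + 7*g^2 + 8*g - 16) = (g^2 - 13*g + 42)/(g^2 + 3*g - 4)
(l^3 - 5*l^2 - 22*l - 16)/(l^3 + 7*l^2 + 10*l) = (l^2 - 7*l - 8)/(l*(l + 5))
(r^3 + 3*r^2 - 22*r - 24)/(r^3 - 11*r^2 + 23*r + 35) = (r^2 + 2*r - 24)/(r^2 - 12*r + 35)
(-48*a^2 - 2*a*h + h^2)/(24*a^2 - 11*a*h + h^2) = (-6*a - h)/(3*a - h)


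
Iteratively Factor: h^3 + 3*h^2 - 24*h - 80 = (h + 4)*(h^2 - h - 20) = (h - 5)*(h + 4)*(h + 4)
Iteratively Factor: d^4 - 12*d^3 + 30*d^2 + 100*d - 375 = (d - 5)*(d^3 - 7*d^2 - 5*d + 75) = (d - 5)^2*(d^2 - 2*d - 15) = (d - 5)^3*(d + 3)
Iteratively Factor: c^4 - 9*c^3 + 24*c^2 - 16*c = (c)*(c^3 - 9*c^2 + 24*c - 16) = c*(c - 1)*(c^2 - 8*c + 16) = c*(c - 4)*(c - 1)*(c - 4)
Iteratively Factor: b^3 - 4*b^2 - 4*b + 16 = (b + 2)*(b^2 - 6*b + 8) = (b - 4)*(b + 2)*(b - 2)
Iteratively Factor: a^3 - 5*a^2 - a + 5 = (a - 5)*(a^2 - 1) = (a - 5)*(a - 1)*(a + 1)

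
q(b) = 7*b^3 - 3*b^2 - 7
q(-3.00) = -223.00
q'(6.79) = 927.45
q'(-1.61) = 64.09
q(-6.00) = -1627.00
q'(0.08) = -0.35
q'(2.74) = 141.22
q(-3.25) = -278.98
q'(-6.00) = 792.00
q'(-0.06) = 0.44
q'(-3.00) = 207.00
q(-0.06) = -7.01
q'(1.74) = 53.14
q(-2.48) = -132.22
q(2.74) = 114.47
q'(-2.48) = 144.04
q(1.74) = 20.79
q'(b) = 21*b^2 - 6*b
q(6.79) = 2046.02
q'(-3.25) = 241.31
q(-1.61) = -43.99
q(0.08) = -7.02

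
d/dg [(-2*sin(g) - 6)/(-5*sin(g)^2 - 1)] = 2*(-5*sin(g)^2 - 30*sin(g) + 1)*cos(g)/(5*sin(g)^2 + 1)^2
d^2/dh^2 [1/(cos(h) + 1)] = (sin(h)^2 + cos(h) + 1)/(cos(h) + 1)^3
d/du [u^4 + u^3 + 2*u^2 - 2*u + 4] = 4*u^3 + 3*u^2 + 4*u - 2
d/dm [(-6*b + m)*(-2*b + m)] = -8*b + 2*m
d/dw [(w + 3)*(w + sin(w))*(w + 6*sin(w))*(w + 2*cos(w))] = -(w + 3)*(w + sin(w))*(w + 6*sin(w))*(2*sin(w) - 1) + (w + 3)*(w + sin(w))*(w + 2*cos(w))*(6*cos(w) + 1) + (w + 3)*(w + 6*sin(w))*(w + 2*cos(w))*(cos(w) + 1) + (w + sin(w))*(w + 6*sin(w))*(w + 2*cos(w))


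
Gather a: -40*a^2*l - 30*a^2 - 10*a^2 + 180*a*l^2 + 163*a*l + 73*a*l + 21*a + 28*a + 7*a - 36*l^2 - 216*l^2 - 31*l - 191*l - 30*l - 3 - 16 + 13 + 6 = a^2*(-40*l - 40) + a*(180*l^2 + 236*l + 56) - 252*l^2 - 252*l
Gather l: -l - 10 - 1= -l - 11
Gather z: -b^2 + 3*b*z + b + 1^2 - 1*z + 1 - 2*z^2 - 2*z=-b^2 + b - 2*z^2 + z*(3*b - 3) + 2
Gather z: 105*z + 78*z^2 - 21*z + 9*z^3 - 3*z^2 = 9*z^3 + 75*z^2 + 84*z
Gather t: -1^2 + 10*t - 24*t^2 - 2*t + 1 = -24*t^2 + 8*t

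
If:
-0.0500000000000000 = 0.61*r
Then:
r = -0.08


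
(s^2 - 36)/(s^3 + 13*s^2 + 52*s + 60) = (s - 6)/(s^2 + 7*s + 10)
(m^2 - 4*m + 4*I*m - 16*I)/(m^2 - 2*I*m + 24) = (m - 4)/(m - 6*I)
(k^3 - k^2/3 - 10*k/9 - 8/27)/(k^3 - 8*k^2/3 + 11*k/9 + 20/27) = (3*k + 2)/(3*k - 5)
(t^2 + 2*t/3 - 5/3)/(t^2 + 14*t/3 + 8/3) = (3*t^2 + 2*t - 5)/(3*t^2 + 14*t + 8)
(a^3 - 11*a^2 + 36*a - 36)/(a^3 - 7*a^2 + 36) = (a - 2)/(a + 2)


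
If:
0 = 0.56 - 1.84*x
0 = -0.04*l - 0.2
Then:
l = -5.00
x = 0.30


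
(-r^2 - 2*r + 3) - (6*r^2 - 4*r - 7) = -7*r^2 + 2*r + 10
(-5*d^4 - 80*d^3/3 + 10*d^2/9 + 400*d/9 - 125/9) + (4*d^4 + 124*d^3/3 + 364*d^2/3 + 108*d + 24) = -d^4 + 44*d^3/3 + 1102*d^2/9 + 1372*d/9 + 91/9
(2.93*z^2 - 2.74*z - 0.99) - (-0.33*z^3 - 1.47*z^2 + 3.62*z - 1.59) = 0.33*z^3 + 4.4*z^2 - 6.36*z + 0.6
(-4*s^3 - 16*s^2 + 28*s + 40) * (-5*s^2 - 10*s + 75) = 20*s^5 + 120*s^4 - 280*s^3 - 1680*s^2 + 1700*s + 3000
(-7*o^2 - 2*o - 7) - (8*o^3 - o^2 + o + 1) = -8*o^3 - 6*o^2 - 3*o - 8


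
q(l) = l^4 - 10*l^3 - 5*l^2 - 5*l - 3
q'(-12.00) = -11117.00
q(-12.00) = 37353.00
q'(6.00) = -281.00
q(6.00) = -1077.00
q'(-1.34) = -55.09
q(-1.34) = 22.01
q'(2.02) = -114.64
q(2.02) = -99.28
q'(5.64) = -298.06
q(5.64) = -972.46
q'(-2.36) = -201.07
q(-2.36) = 143.42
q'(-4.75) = -1063.06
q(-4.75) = 1488.72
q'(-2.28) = -185.56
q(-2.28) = 127.95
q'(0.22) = -8.61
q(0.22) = -4.45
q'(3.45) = -232.32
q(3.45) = -348.73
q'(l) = 4*l^3 - 30*l^2 - 10*l - 5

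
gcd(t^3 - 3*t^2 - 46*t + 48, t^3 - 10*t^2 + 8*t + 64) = t - 8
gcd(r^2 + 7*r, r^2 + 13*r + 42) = r + 7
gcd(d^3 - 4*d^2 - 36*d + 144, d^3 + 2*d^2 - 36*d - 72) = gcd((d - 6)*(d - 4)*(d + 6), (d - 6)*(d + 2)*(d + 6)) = d^2 - 36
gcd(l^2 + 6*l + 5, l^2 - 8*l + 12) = 1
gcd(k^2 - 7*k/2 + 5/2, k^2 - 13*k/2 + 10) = k - 5/2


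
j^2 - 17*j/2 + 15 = (j - 6)*(j - 5/2)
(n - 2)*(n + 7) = n^2 + 5*n - 14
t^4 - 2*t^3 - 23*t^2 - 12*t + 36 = (t - 6)*(t - 1)*(t + 2)*(t + 3)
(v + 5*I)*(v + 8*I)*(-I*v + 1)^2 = -v^4 - 15*I*v^3 + 67*v^2 + 93*I*v - 40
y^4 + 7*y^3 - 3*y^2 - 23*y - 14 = (y - 2)*(y + 1)^2*(y + 7)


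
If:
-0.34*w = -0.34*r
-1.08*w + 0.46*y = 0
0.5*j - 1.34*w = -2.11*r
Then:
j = -0.655925925925926*y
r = 0.425925925925926*y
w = 0.425925925925926*y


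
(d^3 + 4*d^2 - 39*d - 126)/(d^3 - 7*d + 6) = (d^2 + d - 42)/(d^2 - 3*d + 2)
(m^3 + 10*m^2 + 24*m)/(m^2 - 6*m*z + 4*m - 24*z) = m*(-m - 6)/(-m + 6*z)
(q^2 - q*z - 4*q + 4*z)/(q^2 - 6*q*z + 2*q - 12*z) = (q^2 - q*z - 4*q + 4*z)/(q^2 - 6*q*z + 2*q - 12*z)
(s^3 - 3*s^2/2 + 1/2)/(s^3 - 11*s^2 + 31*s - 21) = (2*s^2 - s - 1)/(2*(s^2 - 10*s + 21))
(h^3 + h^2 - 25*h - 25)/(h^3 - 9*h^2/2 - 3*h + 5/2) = 2*(h + 5)/(2*h - 1)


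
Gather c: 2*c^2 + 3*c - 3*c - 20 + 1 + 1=2*c^2 - 18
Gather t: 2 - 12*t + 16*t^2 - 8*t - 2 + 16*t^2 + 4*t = 32*t^2 - 16*t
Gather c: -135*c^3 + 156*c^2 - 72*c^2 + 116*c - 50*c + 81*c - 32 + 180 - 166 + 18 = -135*c^3 + 84*c^2 + 147*c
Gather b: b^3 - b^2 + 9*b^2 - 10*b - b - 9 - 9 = b^3 + 8*b^2 - 11*b - 18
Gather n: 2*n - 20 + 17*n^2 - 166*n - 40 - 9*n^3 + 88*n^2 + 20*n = -9*n^3 + 105*n^2 - 144*n - 60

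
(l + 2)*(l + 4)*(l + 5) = l^3 + 11*l^2 + 38*l + 40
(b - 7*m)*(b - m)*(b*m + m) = b^3*m - 8*b^2*m^2 + b^2*m + 7*b*m^3 - 8*b*m^2 + 7*m^3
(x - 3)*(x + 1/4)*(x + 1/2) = x^3 - 9*x^2/4 - 17*x/8 - 3/8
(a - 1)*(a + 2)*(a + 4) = a^3 + 5*a^2 + 2*a - 8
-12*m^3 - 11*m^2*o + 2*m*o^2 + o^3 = (-3*m + o)*(m + o)*(4*m + o)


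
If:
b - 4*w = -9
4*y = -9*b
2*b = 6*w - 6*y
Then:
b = -27/26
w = 207/104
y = 243/104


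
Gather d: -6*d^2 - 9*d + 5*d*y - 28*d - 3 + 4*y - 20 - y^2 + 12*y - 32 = -6*d^2 + d*(5*y - 37) - y^2 + 16*y - 55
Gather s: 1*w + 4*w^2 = 4*w^2 + w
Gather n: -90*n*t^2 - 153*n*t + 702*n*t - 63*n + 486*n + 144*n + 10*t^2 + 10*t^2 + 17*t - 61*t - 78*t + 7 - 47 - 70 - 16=n*(-90*t^2 + 549*t + 567) + 20*t^2 - 122*t - 126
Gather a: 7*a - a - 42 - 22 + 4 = 6*a - 60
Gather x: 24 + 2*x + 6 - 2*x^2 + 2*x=-2*x^2 + 4*x + 30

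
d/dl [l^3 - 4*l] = 3*l^2 - 4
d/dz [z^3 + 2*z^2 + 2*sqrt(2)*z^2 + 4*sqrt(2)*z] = 3*z^2 + 4*z + 4*sqrt(2)*z + 4*sqrt(2)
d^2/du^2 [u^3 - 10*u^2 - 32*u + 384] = 6*u - 20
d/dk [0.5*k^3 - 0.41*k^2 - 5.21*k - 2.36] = 1.5*k^2 - 0.82*k - 5.21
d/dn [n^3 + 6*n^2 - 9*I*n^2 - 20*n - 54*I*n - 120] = 3*n^2 + n*(12 - 18*I) - 20 - 54*I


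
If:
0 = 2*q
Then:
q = 0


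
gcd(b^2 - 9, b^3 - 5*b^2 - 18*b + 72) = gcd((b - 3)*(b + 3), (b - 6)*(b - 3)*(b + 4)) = b - 3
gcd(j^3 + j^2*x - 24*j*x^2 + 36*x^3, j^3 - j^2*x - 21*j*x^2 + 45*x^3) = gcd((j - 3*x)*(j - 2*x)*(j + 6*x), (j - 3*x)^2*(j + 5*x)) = -j + 3*x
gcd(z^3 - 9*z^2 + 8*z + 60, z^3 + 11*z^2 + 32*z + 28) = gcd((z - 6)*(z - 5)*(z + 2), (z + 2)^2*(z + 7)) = z + 2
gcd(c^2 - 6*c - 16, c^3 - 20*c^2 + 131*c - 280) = c - 8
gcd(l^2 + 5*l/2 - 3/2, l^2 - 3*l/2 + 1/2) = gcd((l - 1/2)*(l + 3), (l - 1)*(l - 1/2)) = l - 1/2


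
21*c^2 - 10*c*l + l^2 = (-7*c + l)*(-3*c + l)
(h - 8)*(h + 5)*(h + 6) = h^3 + 3*h^2 - 58*h - 240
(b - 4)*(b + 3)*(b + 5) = b^3 + 4*b^2 - 17*b - 60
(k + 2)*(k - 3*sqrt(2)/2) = k^2 - 3*sqrt(2)*k/2 + 2*k - 3*sqrt(2)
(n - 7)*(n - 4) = n^2 - 11*n + 28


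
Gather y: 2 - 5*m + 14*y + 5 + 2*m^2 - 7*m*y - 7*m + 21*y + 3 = 2*m^2 - 12*m + y*(35 - 7*m) + 10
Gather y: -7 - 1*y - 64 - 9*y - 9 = -10*y - 80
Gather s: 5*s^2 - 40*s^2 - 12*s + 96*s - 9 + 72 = -35*s^2 + 84*s + 63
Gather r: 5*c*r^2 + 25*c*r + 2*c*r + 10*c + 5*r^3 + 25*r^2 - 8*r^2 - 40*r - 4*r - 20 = 10*c + 5*r^3 + r^2*(5*c + 17) + r*(27*c - 44) - 20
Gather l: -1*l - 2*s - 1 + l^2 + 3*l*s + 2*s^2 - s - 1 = l^2 + l*(3*s - 1) + 2*s^2 - 3*s - 2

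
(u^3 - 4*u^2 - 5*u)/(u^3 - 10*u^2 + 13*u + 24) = u*(u - 5)/(u^2 - 11*u + 24)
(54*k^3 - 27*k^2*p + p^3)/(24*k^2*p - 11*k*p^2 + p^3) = (-18*k^2 + 3*k*p + p^2)/(p*(-8*k + p))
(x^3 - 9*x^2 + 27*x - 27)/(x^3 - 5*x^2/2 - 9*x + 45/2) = 2*(x^2 - 6*x + 9)/(2*x^2 + x - 15)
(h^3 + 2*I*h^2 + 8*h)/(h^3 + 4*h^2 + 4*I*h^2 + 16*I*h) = (h - 2*I)/(h + 4)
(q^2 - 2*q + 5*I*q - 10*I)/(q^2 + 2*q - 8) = (q + 5*I)/(q + 4)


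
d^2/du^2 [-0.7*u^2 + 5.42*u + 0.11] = -1.40000000000000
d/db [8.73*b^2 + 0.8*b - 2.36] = 17.46*b + 0.8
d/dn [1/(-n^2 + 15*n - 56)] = (2*n - 15)/(n^2 - 15*n + 56)^2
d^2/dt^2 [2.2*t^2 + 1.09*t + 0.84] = 4.40000000000000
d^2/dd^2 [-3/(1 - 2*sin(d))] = 6*(-sin(d) + cos(2*d) + 3)/(2*sin(d) - 1)^3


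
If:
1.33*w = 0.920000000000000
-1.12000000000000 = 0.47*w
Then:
No Solution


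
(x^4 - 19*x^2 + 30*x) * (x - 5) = x^5 - 5*x^4 - 19*x^3 + 125*x^2 - 150*x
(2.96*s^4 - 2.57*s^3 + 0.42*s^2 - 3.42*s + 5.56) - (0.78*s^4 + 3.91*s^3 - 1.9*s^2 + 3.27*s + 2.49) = 2.18*s^4 - 6.48*s^3 + 2.32*s^2 - 6.69*s + 3.07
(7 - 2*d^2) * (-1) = 2*d^2 - 7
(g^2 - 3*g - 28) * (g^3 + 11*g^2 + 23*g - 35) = g^5 + 8*g^4 - 38*g^3 - 412*g^2 - 539*g + 980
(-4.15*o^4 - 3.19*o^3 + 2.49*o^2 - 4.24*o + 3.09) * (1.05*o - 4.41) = -4.3575*o^5 + 14.952*o^4 + 16.6824*o^3 - 15.4329*o^2 + 21.9429*o - 13.6269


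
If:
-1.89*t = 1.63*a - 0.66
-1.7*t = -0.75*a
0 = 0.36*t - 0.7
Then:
No Solution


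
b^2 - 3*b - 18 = (b - 6)*(b + 3)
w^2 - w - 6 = (w - 3)*(w + 2)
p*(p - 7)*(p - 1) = p^3 - 8*p^2 + 7*p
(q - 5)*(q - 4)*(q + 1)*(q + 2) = q^4 - 6*q^3 - 5*q^2 + 42*q + 40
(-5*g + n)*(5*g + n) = -25*g^2 + n^2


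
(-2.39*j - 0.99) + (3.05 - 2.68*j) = 2.06 - 5.07*j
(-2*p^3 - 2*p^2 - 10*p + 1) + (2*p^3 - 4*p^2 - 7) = -6*p^2 - 10*p - 6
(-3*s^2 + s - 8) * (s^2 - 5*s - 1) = -3*s^4 + 16*s^3 - 10*s^2 + 39*s + 8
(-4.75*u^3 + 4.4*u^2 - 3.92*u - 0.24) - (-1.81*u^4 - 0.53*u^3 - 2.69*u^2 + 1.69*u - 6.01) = 1.81*u^4 - 4.22*u^3 + 7.09*u^2 - 5.61*u + 5.77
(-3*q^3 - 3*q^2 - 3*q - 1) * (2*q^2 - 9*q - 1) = -6*q^5 + 21*q^4 + 24*q^3 + 28*q^2 + 12*q + 1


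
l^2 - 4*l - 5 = (l - 5)*(l + 1)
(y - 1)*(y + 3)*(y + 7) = y^3 + 9*y^2 + 11*y - 21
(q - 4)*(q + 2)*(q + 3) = q^3 + q^2 - 14*q - 24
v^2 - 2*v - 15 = (v - 5)*(v + 3)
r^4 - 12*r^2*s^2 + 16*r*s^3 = r*(r - 2*s)^2*(r + 4*s)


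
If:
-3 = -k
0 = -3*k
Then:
No Solution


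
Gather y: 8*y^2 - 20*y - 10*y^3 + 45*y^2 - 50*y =-10*y^3 + 53*y^2 - 70*y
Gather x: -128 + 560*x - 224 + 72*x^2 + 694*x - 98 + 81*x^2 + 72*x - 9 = 153*x^2 + 1326*x - 459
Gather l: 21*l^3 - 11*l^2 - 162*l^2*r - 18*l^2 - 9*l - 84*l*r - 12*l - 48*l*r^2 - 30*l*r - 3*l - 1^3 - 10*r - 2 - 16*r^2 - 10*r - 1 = 21*l^3 + l^2*(-162*r - 29) + l*(-48*r^2 - 114*r - 24) - 16*r^2 - 20*r - 4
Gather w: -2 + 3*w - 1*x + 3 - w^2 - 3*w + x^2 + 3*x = -w^2 + x^2 + 2*x + 1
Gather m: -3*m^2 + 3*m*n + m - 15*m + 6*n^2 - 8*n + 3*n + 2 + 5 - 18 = -3*m^2 + m*(3*n - 14) + 6*n^2 - 5*n - 11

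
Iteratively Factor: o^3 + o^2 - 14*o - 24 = (o + 3)*(o^2 - 2*o - 8) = (o - 4)*(o + 3)*(o + 2)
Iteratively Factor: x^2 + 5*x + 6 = (x + 2)*(x + 3)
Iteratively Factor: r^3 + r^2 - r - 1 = (r + 1)*(r^2 - 1) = (r - 1)*(r + 1)*(r + 1)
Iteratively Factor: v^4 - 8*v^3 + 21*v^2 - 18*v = (v - 3)*(v^3 - 5*v^2 + 6*v) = v*(v - 3)*(v^2 - 5*v + 6) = v*(v - 3)*(v - 2)*(v - 3)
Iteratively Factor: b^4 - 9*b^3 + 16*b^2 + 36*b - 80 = (b - 2)*(b^3 - 7*b^2 + 2*b + 40) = (b - 4)*(b - 2)*(b^2 - 3*b - 10) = (b - 5)*(b - 4)*(b - 2)*(b + 2)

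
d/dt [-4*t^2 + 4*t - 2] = 4 - 8*t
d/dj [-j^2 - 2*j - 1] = -2*j - 2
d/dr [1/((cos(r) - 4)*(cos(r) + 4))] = sin(2*r)/((cos(r) - 4)^2*(cos(r) + 4)^2)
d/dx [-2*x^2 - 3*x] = -4*x - 3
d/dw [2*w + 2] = 2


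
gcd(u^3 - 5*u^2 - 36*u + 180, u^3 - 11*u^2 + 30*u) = u^2 - 11*u + 30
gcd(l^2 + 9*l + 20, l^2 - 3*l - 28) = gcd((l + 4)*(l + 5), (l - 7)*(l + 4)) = l + 4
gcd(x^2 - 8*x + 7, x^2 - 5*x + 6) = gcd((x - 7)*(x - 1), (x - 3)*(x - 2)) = 1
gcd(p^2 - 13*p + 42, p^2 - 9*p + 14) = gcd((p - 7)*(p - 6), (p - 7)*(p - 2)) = p - 7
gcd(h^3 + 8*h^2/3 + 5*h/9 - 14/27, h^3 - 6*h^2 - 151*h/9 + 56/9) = h^2 + 2*h - 7/9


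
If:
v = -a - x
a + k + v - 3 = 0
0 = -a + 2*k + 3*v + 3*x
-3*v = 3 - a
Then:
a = 6/5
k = 12/5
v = -3/5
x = -3/5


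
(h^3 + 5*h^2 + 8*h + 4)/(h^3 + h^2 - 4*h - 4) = (h + 2)/(h - 2)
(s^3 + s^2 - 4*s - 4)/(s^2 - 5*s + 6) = (s^2 + 3*s + 2)/(s - 3)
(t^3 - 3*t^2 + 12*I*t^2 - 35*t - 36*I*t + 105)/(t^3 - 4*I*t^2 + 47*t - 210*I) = (t^2 + t*(-3 + 5*I) - 15*I)/(t^2 - 11*I*t - 30)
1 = 1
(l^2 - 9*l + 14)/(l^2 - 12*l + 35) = (l - 2)/(l - 5)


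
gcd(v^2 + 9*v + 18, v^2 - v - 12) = v + 3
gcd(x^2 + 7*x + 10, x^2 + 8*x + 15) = x + 5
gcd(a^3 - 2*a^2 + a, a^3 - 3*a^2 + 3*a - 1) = a^2 - 2*a + 1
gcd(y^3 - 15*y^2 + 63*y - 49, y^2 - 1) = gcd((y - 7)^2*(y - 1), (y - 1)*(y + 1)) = y - 1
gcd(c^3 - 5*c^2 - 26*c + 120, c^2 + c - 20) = c^2 + c - 20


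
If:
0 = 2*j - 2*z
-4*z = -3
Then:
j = 3/4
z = 3/4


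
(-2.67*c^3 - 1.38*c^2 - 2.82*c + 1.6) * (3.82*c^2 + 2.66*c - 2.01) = -10.1994*c^5 - 12.3738*c^4 - 9.0765*c^3 + 1.3846*c^2 + 9.9242*c - 3.216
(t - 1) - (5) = t - 6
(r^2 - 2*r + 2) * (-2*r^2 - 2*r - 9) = -2*r^4 + 2*r^3 - 9*r^2 + 14*r - 18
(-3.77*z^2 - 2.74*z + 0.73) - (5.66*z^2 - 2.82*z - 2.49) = -9.43*z^2 + 0.0799999999999996*z + 3.22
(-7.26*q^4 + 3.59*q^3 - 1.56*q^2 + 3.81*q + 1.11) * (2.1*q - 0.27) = -15.246*q^5 + 9.4992*q^4 - 4.2453*q^3 + 8.4222*q^2 + 1.3023*q - 0.2997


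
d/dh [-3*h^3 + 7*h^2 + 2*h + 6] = -9*h^2 + 14*h + 2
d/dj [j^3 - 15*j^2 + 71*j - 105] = 3*j^2 - 30*j + 71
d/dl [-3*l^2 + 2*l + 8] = 2 - 6*l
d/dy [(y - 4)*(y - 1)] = 2*y - 5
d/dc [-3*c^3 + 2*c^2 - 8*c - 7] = -9*c^2 + 4*c - 8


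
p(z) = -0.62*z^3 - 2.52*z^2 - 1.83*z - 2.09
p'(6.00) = -99.03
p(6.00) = -237.71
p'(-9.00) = -107.13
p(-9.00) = 262.24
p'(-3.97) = -11.14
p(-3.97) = 4.25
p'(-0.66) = 0.69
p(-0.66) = -1.80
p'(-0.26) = -0.65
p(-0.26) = -1.77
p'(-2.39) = -0.41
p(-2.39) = -3.65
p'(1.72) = -16.00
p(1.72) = -15.85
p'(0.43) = -4.34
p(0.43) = -3.39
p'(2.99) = -33.53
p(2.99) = -46.66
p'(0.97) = -8.47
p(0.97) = -6.80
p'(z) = -1.86*z^2 - 5.04*z - 1.83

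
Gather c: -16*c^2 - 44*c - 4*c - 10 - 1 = -16*c^2 - 48*c - 11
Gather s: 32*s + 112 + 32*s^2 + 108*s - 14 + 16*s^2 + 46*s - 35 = 48*s^2 + 186*s + 63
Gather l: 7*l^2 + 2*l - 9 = 7*l^2 + 2*l - 9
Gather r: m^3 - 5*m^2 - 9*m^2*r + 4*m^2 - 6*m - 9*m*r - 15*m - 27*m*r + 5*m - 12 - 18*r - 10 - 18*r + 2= m^3 - m^2 - 16*m + r*(-9*m^2 - 36*m - 36) - 20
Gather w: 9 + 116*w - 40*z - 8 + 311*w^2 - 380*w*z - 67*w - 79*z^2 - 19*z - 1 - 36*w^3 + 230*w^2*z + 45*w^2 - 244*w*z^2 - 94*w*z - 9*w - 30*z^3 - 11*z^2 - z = -36*w^3 + w^2*(230*z + 356) + w*(-244*z^2 - 474*z + 40) - 30*z^3 - 90*z^2 - 60*z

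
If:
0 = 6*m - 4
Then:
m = 2/3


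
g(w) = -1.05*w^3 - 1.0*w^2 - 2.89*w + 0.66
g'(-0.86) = -3.50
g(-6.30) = 241.73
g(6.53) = -353.22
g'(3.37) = -45.40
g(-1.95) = 10.28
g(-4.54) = 91.42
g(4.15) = -103.60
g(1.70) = -12.30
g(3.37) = -60.62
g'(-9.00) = -240.04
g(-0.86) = 3.07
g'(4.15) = -65.44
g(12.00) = -1992.42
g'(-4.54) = -58.74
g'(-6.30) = -115.31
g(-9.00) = 711.12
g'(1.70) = -15.39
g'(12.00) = -480.49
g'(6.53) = -150.27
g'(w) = -3.15*w^2 - 2.0*w - 2.89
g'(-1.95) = -10.97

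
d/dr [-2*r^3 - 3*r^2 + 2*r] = -6*r^2 - 6*r + 2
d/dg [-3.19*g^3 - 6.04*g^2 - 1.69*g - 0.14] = -9.57*g^2 - 12.08*g - 1.69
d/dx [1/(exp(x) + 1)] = -1/(4*cosh(x/2)^2)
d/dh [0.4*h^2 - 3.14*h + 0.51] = 0.8*h - 3.14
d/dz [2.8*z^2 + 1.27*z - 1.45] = 5.6*z + 1.27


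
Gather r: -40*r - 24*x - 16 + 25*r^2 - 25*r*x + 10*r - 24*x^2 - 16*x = 25*r^2 + r*(-25*x - 30) - 24*x^2 - 40*x - 16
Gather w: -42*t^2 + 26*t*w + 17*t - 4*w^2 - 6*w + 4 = -42*t^2 + 17*t - 4*w^2 + w*(26*t - 6) + 4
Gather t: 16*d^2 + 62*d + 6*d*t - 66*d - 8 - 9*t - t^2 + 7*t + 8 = 16*d^2 - 4*d - t^2 + t*(6*d - 2)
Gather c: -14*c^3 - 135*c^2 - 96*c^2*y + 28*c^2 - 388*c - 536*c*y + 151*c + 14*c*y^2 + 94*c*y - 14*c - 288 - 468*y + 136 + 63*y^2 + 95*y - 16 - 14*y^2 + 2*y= -14*c^3 + c^2*(-96*y - 107) + c*(14*y^2 - 442*y - 251) + 49*y^2 - 371*y - 168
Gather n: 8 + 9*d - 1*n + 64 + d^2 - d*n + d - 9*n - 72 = d^2 + 10*d + n*(-d - 10)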